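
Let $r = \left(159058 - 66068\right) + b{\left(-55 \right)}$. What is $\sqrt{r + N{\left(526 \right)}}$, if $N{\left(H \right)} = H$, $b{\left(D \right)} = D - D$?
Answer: $2 \sqrt{23379} \approx 305.8$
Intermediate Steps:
$b{\left(D \right)} = 0$
$r = 92990$ ($r = \left(159058 - 66068\right) + 0 = 92990 + 0 = 92990$)
$\sqrt{r + N{\left(526 \right)}} = \sqrt{92990 + 526} = \sqrt{93516} = 2 \sqrt{23379}$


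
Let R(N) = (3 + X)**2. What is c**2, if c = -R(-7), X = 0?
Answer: 81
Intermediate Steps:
R(N) = 9 (R(N) = (3 + 0)**2 = 3**2 = 9)
c = -9 (c = -1*9 = -9)
c**2 = (-9)**2 = 81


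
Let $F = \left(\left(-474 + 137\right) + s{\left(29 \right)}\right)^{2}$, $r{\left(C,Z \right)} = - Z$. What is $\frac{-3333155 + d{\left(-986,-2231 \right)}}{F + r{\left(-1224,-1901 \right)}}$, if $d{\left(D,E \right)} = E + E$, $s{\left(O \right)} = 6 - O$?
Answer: $- \frac{3337617}{131501} \approx -25.381$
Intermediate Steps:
$d{\left(D,E \right)} = 2 E$
$F = 129600$ ($F = \left(\left(-474 + 137\right) + \left(6 - 29\right)\right)^{2} = \left(-337 + \left(6 - 29\right)\right)^{2} = \left(-337 - 23\right)^{2} = \left(-360\right)^{2} = 129600$)
$\frac{-3333155 + d{\left(-986,-2231 \right)}}{F + r{\left(-1224,-1901 \right)}} = \frac{-3333155 + 2 \left(-2231\right)}{129600 - -1901} = \frac{-3333155 - 4462}{129600 + 1901} = - \frac{3337617}{131501}$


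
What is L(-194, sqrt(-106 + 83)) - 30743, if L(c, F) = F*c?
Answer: -30743 - 194*I*sqrt(23) ≈ -30743.0 - 930.39*I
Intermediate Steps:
L(-194, sqrt(-106 + 83)) - 30743 = sqrt(-106 + 83)*(-194) - 30743 = sqrt(-23)*(-194) - 30743 = (I*sqrt(23))*(-194) - 30743 = -194*I*sqrt(23) - 30743 = -30743 - 194*I*sqrt(23)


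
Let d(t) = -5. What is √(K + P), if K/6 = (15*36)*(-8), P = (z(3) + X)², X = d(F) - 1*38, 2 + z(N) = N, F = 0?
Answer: 6*I*√671 ≈ 155.42*I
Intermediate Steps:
z(N) = -2 + N
X = -43 (X = -5 - 1*38 = -5 - 38 = -43)
P = 1764 (P = ((-2 + 3) - 43)² = (1 - 43)² = (-42)² = 1764)
K = -25920 (K = 6*((15*36)*(-8)) = 6*(540*(-8)) = 6*(-4320) = -25920)
√(K + P) = √(-25920 + 1764) = √(-24156) = 6*I*√671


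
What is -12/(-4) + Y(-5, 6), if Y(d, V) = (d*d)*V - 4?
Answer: 149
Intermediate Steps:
Y(d, V) = -4 + V*d² (Y(d, V) = d²*V - 4 = V*d² - 4 = -4 + V*d²)
-12/(-4) + Y(-5, 6) = -12/(-4) + (-4 + 6*(-5)²) = -12*(-¼) + (-4 + 6*25) = 3 + (-4 + 150) = 3 + 146 = 149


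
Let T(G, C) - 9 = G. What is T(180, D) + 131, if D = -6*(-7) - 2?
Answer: 320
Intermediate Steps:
D = 40 (D = 42 - 2 = 40)
T(G, C) = 9 + G
T(180, D) + 131 = (9 + 180) + 131 = 189 + 131 = 320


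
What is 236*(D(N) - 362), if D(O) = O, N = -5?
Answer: -86612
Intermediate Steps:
236*(D(N) - 362) = 236*(-5 - 362) = 236*(-367) = -86612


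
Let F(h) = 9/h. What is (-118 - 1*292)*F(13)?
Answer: -3690/13 ≈ -283.85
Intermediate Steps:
(-118 - 1*292)*F(13) = (-118 - 1*292)*(9/13) = (-118 - 292)*(9*(1/13)) = -410*9/13 = -3690/13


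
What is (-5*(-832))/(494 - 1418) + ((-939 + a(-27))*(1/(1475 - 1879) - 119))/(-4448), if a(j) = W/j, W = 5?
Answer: -55346680351/1867973184 ≈ -29.629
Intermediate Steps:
a(j) = 5/j
(-5*(-832))/(494 - 1418) + ((-939 + a(-27))*(1/(1475 - 1879) - 119))/(-4448) = (-5*(-832))/(494 - 1418) + ((-939 + 5/(-27))*(1/(1475 - 1879) - 119))/(-4448) = 4160/(-924) + ((-939 + 5*(-1/27))*(1/(-404) - 119))*(-1/4448) = 4160*(-1/924) + ((-939 - 5/27)*(-1/404 - 119))*(-1/4448) = -1040/231 - 25358/27*(-48077/404)*(-1/4448) = -1040/231 + (609568283/5454)*(-1/4448) = -1040/231 - 609568283/24259392 = -55346680351/1867973184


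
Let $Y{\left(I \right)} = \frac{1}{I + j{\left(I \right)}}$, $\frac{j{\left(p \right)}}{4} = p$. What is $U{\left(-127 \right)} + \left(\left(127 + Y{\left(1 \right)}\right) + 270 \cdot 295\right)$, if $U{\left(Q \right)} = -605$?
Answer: $\frac{395861}{5} \approx 79172.0$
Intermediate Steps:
$j{\left(p \right)} = 4 p$
$Y{\left(I \right)} = \frac{1}{5 I}$ ($Y{\left(I \right)} = \frac{1}{I + 4 I} = \frac{1}{5 I}$)
$U{\left(-127 \right)} + \left(\left(127 + Y{\left(1 \right)}\right) + 270 \cdot 295\right) = -605 + \left(\left(127 + \frac{1}{5 \cdot 1}\right) + 270 \cdot 295\right) = -605 + \left(\left(127 + \frac{1}{5} \cdot 1\right) + 79650\right) = -605 + \left(\left(127 + \frac{1}{5}\right) + 79650\right) = -605 + \left(\frac{636}{5} + 79650\right) = -605 + \frac{398886}{5} = \frac{395861}{5}$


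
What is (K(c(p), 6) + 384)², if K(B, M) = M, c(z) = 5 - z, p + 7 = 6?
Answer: 152100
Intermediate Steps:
p = -1 (p = -7 + 6 = -1)
(K(c(p), 6) + 384)² = (6 + 384)² = 390² = 152100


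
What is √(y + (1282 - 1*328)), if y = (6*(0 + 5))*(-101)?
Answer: 2*I*√519 ≈ 45.563*I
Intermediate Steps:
y = -3030 (y = (6*5)*(-101) = 30*(-101) = -3030)
√(y + (1282 - 1*328)) = √(-3030 + (1282 - 1*328)) = √(-3030 + (1282 - 328)) = √(-3030 + 954) = √(-2076) = 2*I*√519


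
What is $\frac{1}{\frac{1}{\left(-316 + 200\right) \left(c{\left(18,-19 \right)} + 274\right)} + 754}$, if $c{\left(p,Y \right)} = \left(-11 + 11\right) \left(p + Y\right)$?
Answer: $\frac{31784}{23965135} \approx 0.0013263$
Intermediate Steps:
$c{\left(p,Y \right)} = 0$ ($c{\left(p,Y \right)} = 0 \left(Y + p\right) = 0$)
$\frac{1}{\frac{1}{\left(-316 + 200\right) \left(c{\left(18,-19 \right)} + 274\right)} + 754} = \frac{1}{\frac{1}{\left(-316 + 200\right) \left(0 + 274\right)} + 754} = \frac{1}{\frac{1}{\left(-116\right) 274} + 754} = \frac{1}{\frac{1}{-31784} + 754} = \frac{1}{- \frac{1}{31784} + 754} = \frac{1}{\frac{23965135}{31784}} = \frac{31784}{23965135}$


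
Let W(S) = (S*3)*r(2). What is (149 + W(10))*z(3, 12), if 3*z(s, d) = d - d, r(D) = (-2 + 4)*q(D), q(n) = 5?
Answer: 0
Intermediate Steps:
r(D) = 10 (r(D) = (-2 + 4)*5 = 2*5 = 10)
z(s, d) = 0 (z(s, d) = (d - d)/3 = (⅓)*0 = 0)
W(S) = 30*S (W(S) = (S*3)*10 = (3*S)*10 = 30*S)
(149 + W(10))*z(3, 12) = (149 + 30*10)*0 = (149 + 300)*0 = 449*0 = 0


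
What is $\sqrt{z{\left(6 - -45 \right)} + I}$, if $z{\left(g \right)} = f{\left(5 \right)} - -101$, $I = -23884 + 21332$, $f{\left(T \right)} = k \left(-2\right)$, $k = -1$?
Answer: $i \sqrt{2449} \approx 49.487 i$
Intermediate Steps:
$f{\left(T \right)} = 2$ ($f{\left(T \right)} = \left(-1\right) \left(-2\right) = 2$)
$I = -2552$
$z{\left(g \right)} = 103$ ($z{\left(g \right)} = 2 - -101 = 2 + 101 = 103$)
$\sqrt{z{\left(6 - -45 \right)} + I} = \sqrt{103 - 2552} = \sqrt{-2449} = i \sqrt{2449}$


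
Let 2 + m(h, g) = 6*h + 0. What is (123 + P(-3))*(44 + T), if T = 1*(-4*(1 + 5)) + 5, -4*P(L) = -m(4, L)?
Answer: 6425/2 ≈ 3212.5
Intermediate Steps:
m(h, g) = -2 + 6*h (m(h, g) = -2 + (6*h + 0) = -2 + 6*h)
P(L) = 11/2 (P(L) = -(-1)*(-2 + 6*4)/4 = -(-1)*(-2 + 24)/4 = -(-1)*22/4 = -¼*(-22) = 11/2)
T = -19 (T = 1*(-4*6) + 5 = 1*(-24) + 5 = -24 + 5 = -19)
(123 + P(-3))*(44 + T) = (123 + 11/2)*(44 - 19) = (257/2)*25 = 6425/2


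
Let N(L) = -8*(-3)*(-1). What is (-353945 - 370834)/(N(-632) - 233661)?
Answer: 80531/25965 ≈ 3.1015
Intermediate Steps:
N(L) = -24 (N(L) = 24*(-1) = -24)
(-353945 - 370834)/(N(-632) - 233661) = (-353945 - 370834)/(-24 - 233661) = -724779/(-233685) = -724779*(-1/233685) = 80531/25965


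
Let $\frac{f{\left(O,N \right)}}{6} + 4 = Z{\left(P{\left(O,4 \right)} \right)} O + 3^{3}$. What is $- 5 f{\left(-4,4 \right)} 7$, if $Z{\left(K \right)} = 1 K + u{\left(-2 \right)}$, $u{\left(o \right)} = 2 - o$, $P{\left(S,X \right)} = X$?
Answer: $1890$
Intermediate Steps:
$Z{\left(K \right)} = 4 + K$ ($Z{\left(K \right)} = 1 K + \left(2 - -2\right) = K + \left(2 + 2\right) = K + 4 = 4 + K$)
$f{\left(O,N \right)} = 138 + 48 O$ ($f{\left(O,N \right)} = -24 + 6 \left(\left(4 + 4\right) O + 3^{3}\right) = -24 + 6 \left(8 O + 27\right) = -24 + 6 \left(27 + 8 O\right) = -24 + \left(162 + 48 O\right) = 138 + 48 O$)
$- 5 f{\left(-4,4 \right)} 7 = - 5 \left(138 + 48 \left(-4\right)\right) 7 = - 5 \left(138 - 192\right) 7 = \left(-5\right) \left(-54\right) 7 = 270 \cdot 7 = 1890$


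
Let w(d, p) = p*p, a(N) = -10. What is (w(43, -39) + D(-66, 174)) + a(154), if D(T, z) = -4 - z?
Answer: 1333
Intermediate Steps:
w(d, p) = p**2
(w(43, -39) + D(-66, 174)) + a(154) = ((-39)**2 + (-4 - 1*174)) - 10 = (1521 + (-4 - 174)) - 10 = (1521 - 178) - 10 = 1343 - 10 = 1333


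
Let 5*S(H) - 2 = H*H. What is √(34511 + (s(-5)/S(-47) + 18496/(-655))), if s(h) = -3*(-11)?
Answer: 3*√7378917901670/43885 ≈ 185.70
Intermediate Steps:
s(h) = 33
S(H) = ⅖ + H²/5 (S(H) = ⅖ + (H*H)/5 = ⅖ + H²/5)
√(34511 + (s(-5)/S(-47) + 18496/(-655))) = √(34511 + (33/(⅖ + (⅕)*(-47)²) + 18496/(-655))) = √(34511 + (33/(⅖ + (⅕)*2209) + 18496*(-1/655))) = √(34511 + (33/(⅖ + 2209/5) - 18496/655)) = √(34511 + (33/(2211/5) - 18496/655)) = √(34511 + (33*(5/2211) - 18496/655)) = √(34511 + (5/67 - 18496/655)) = √(34511 - 1235957/43885) = √(1513279278/43885) = 3*√7378917901670/43885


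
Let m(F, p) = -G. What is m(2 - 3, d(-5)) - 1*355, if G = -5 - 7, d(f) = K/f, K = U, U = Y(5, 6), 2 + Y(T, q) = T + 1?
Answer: -343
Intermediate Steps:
Y(T, q) = -1 + T (Y(T, q) = -2 + (T + 1) = -2 + (1 + T) = -1 + T)
U = 4 (U = -1 + 5 = 4)
K = 4
d(f) = 4/f
G = -12
m(F, p) = 12 (m(F, p) = -1*(-12) = 12)
m(2 - 3, d(-5)) - 1*355 = 12 - 1*355 = 12 - 355 = -343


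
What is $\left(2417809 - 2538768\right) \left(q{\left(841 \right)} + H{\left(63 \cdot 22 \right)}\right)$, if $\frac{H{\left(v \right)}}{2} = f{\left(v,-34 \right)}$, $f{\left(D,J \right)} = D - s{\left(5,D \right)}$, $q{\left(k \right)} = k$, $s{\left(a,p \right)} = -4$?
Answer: $-437992539$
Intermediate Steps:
$f{\left(D,J \right)} = 4 + D$ ($f{\left(D,J \right)} = D - -4 = D + 4 = 4 + D$)
$H{\left(v \right)} = 8 + 2 v$ ($H{\left(v \right)} = 2 \left(4 + v\right) = 8 + 2 v$)
$\left(2417809 - 2538768\right) \left(q{\left(841 \right)} + H{\left(63 \cdot 22 \right)}\right) = \left(2417809 - 2538768\right) \left(841 + \left(8 + 2 \cdot 63 \cdot 22\right)\right) = - 120959 \left(841 + \left(8 + 2 \cdot 1386\right)\right) = - 120959 \left(841 + \left(8 + 2772\right)\right) = - 120959 \left(841 + 2780\right) = \left(-120959\right) 3621 = -437992539$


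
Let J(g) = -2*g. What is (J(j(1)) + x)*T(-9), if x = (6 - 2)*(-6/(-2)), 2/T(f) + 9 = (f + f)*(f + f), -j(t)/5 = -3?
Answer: -4/35 ≈ -0.11429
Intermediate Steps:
j(t) = 15 (j(t) = -5*(-3) = 15)
T(f) = 2/(-9 + 4*f²) (T(f) = 2/(-9 + (f + f)*(f + f)) = 2/(-9 + (2*f)*(2*f)) = 2/(-9 + 4*f²))
x = 12 (x = 4*(-6*(-½)) = 4*3 = 12)
(J(j(1)) + x)*T(-9) = (-2*15 + 12)*(2/(-9 + 4*(-9)²)) = (-30 + 12)*(2/(-9 + 4*81)) = -36/(-9 + 324) = -36/315 = -18*2/315 = -4/35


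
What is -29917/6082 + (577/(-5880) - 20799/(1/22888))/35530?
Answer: -8515368723597017/635314772400 ≈ -13403.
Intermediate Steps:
-29917/6082 + (577/(-5880) - 20799/(1/22888))/35530 = -29917*1/6082 + (577*(-1/5880) - 20799/1/22888)*(1/35530) = -29917/6082 + (-577/5880 - 20799*22888)*(1/35530) = -29917/6082 + (-577/5880 - 476047512)*(1/35530) = -29917/6082 - 2799159371137/5880*1/35530 = -29917/6082 - 2799159371137/208916400 = -8515368723597017/635314772400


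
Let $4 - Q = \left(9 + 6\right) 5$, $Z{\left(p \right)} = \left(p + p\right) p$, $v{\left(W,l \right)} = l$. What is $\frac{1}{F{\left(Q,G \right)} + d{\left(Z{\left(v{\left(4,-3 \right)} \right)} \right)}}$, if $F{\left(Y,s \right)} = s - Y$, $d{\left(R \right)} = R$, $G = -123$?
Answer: $- \frac{1}{34} \approx -0.029412$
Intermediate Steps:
$Z{\left(p \right)} = 2 p^{2}$ ($Z{\left(p \right)} = 2 p p = 2 p^{2}$)
$Q = -71$ ($Q = 4 - \left(9 + 6\right) 5 = 4 - 15 \cdot 5 = 4 - 75 = -71$)
$\frac{1}{F{\left(Q,G \right)} + d{\left(Z{\left(v{\left(4,-3 \right)} \right)} \right)}} = \frac{1}{\left(-123 - -71\right) + 2 \left(-3\right)^{2}} = \frac{1}{\left(-123 + 71\right) + 2 \cdot 9} = \frac{1}{-52 + 18} = \frac{1}{-34} = - \frac{1}{34}$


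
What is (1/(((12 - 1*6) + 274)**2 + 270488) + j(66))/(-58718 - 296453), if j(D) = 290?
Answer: -101177521/123914899848 ≈ -0.00081651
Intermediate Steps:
(1/(((12 - 1*6) + 274)**2 + 270488) + j(66))/(-58718 - 296453) = (1/(((12 - 1*6) + 274)**2 + 270488) + 290)/(-58718 - 296453) = (1/(((12 - 6) + 274)**2 + 270488) + 290)/(-355171) = (1/((6 + 274)**2 + 270488) + 290)*(-1/355171) = (1/(280**2 + 270488) + 290)*(-1/355171) = (1/(78400 + 270488) + 290)*(-1/355171) = (1/348888 + 290)*(-1/355171) = (101177521/348888)*(-1/355171) = -101177521/123914899848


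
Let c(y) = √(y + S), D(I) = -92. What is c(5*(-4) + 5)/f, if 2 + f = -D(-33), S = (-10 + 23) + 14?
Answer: √3/45 ≈ 0.038490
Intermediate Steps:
S = 27 (S = 13 + 14 = 27)
f = 90 (f = -2 - 1*(-92) = -2 + 92 = 90)
c(y) = √(27 + y) (c(y) = √(y + 27) = √(27 + y))
c(5*(-4) + 5)/f = √(27 + (5*(-4) + 5))/90 = √(27 + (-20 + 5))*(1/90) = √(27 - 15)*(1/90) = √12*(1/90) = (2*√3)*(1/90) = √3/45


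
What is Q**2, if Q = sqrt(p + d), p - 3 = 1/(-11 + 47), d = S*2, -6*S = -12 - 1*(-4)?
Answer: 205/36 ≈ 5.6944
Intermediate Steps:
S = 4/3 (S = -(-12 - 1*(-4))/6 = -(-12 + 4)/6 = -1/6*(-8) = 4/3 ≈ 1.3333)
d = 8/3 (d = (4/3)*2 = 8/3 ≈ 2.6667)
p = 109/36 (p = 3 + 1/(-11 + 47) = 3 + 1/36 = 109/36 ≈ 3.0278)
Q = sqrt(205)/6 (Q = sqrt(109/36 + 8/3) = sqrt(205/36) = sqrt(205)/6 ≈ 2.3863)
Q**2 = (sqrt(205)/6)**2 = 205/36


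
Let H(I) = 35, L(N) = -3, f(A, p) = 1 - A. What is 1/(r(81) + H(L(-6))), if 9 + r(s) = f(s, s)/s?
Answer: 81/2026 ≈ 0.039980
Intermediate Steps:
r(s) = -9 + (1 - s)/s
1/(r(81) + H(L(-6))) = 1/((-10 + 1/81) + 35) = 1/(-809/81 + 35) = 1/(2026/81) = 81/2026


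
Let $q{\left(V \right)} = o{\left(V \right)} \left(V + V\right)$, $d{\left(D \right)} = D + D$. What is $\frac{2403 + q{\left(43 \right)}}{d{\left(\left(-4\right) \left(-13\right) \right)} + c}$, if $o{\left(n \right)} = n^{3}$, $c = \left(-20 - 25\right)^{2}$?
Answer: $\frac{6840005}{2129} \approx 3212.8$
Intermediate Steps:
$d{\left(D \right)} = 2 D$
$c = 2025$ ($c = \left(-45\right)^{2} = 2025$)
$q{\left(V \right)} = 2 V^{4}$ ($q{\left(V \right)} = V^{3} \left(V + V\right) = V^{3} \cdot 2 V = 2 V^{4}$)
$\frac{2403 + q{\left(43 \right)}}{d{\left(\left(-4\right) \left(-13\right) \right)} + c} = \frac{2403 + 2 \cdot 43^{4}}{2 \left(\left(-4\right) \left(-13\right)\right) + 2025} = \frac{2403 + 2 \cdot 3418801}{2 \cdot 52 + 2025} = \frac{2403 + 6837602}{104 + 2025} = \frac{6840005}{2129}$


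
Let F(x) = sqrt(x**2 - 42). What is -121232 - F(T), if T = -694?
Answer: -121232 - sqrt(481594) ≈ -1.2193e+5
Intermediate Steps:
F(x) = sqrt(-42 + x**2)
-121232 - F(T) = -121232 - sqrt(-42 + (-694)**2) = -121232 - sqrt(-42 + 481636) = -121232 - sqrt(481594)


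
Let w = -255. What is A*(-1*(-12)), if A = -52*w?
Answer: 159120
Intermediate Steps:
A = 13260 (A = -52*(-255) = 13260)
A*(-1*(-12)) = 13260*(-1*(-12)) = 13260*12 = 159120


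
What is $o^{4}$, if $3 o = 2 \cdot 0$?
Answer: $0$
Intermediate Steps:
$o = 0$ ($o = \frac{2 \cdot 0}{3} = \frac{1}{3} \cdot 0 = 0$)
$o^{4} = 0^{4} = 0$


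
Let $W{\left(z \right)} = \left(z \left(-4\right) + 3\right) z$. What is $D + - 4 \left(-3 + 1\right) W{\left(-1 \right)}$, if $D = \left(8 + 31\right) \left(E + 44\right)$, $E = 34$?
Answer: $2986$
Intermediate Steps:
$W{\left(z \right)} = z \left(3 - 4 z\right)$ ($W{\left(z \right)} = \left(- 4 z + 3\right) z = \left(3 - 4 z\right) z = z \left(3 - 4 z\right)$)
$D = 3042$ ($D = \left(8 + 31\right) \left(34 + 44\right) = 39 \cdot 78 = 3042$)
$D + - 4 \left(-3 + 1\right) W{\left(-1 \right)} = 3042 + - 4 \left(-3 + 1\right) \left(- (3 - -4)\right) = 3042 + \left(-4\right) \left(-2\right) \left(- (3 + 4)\right) = 3042 + 8 \left(\left(-1\right) 7\right) = 3042 + 8 \left(-7\right) = 3042 - 56 = 2986$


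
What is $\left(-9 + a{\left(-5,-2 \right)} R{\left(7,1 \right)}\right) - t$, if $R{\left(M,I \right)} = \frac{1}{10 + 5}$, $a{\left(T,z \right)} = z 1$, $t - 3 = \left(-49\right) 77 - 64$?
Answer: $\frac{57373}{15} \approx 3824.9$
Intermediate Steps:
$t = -3834$ ($t = 3 - 3837 = -3834$)
$a{\left(T,z \right)} = z$
$R{\left(M,I \right)} = \frac{1}{15}$
$\left(-9 + a{\left(-5,-2 \right)} R{\left(7,1 \right)}\right) - t = \left(-9 - \frac{2}{15}\right) - -3834 = \left(-9 - \frac{2}{15}\right) + 3834 = - \frac{137}{15} + 3834 = \frac{57373}{15}$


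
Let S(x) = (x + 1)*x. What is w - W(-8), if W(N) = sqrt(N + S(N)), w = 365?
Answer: 365 - 4*sqrt(3) ≈ 358.07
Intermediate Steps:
S(x) = x*(1 + x) (S(x) = (1 + x)*x = x*(1 + x))
W(N) = sqrt(N + N*(1 + N))
w - W(-8) = 365 - sqrt(-8*(2 - 8)) = 365 - sqrt(-8*(-6)) = 365 - sqrt(48) = 365 - 4*sqrt(3)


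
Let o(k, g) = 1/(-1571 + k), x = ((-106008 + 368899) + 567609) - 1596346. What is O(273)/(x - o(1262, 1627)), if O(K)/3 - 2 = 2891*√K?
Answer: -1854/236646413 - 2679957*√273/236646413 ≈ -0.18712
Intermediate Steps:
O(K) = 6 + 8673*√K (O(K) = 6 + 3*(2891*√K) = 6 + 8673*√K)
x = -765846 (x = (262891 + 567609) - 1596346 = 830500 - 1596346 = -765846)
O(273)/(x - o(1262, 1627)) = (6 + 8673*√273)/(-765846 - 1/(-1571 + 1262)) = (6 + 8673*√273)/(-765846 - 1/(-309)) = (6 + 8673*√273)/(-765846 - 1*(-1/309)) = (6 + 8673*√273)/(-765846 + 1/309) = (6 + 8673*√273)/(-236646413/309) = (6 + 8673*√273)*(-309/236646413) = -1854/236646413 - 2679957*√273/236646413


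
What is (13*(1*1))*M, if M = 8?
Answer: 104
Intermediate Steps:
(13*(1*1))*M = (13*(1*1))*8 = (13*1)*8 = 13*8 = 104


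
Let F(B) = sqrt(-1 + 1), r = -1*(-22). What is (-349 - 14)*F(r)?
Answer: 0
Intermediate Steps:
r = 22
F(B) = 0 (F(B) = sqrt(0) = 0)
(-349 - 14)*F(r) = (-349 - 14)*0 = -363*0 = 0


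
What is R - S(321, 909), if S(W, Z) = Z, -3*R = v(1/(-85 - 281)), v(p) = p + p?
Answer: -499040/549 ≈ -909.00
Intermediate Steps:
v(p) = 2*p
R = 1/549 (R = -2/(3*(-85 - 281)) = -2/(3*(-366)) = -2*(-1)/(3*366) = -⅓*(-1/183) = 1/549 ≈ 0.0018215)
R - S(321, 909) = 1/549 - 1*909 = 1/549 - 909 = -499040/549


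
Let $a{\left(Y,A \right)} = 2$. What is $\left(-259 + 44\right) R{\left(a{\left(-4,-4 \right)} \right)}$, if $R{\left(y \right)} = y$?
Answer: $-430$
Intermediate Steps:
$\left(-259 + 44\right) R{\left(a{\left(-4,-4 \right)} \right)} = \left(-259 + 44\right) 2 = \left(-215\right) 2 = -430$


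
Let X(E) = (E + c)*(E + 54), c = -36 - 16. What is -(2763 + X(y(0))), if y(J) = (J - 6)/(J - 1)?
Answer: -3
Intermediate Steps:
c = -52
y(J) = (-6 + J)/(-1 + J)
X(E) = (-52 + E)*(54 + E) (X(E) = (E - 52)*(E + 54) = (-52 + E)*(54 + E))
-(2763 + X(y(0))) = -(2763 + (-2808 + ((-6 + 0)/(-1 + 0))² + 2*((-6 + 0)/(-1 + 0)))) = -(2763 + (-2808 + (-6/(-1))² + 2*(-6/(-1)))) = -(2763 + (-2808 + (-1*(-6))² + 2*(-1*(-6)))) = -(2763 + (-2808 + 6² + 2*6)) = -(2763 + (-2808 + 36 + 12)) = -(2763 - 2760) = -1*3 = -3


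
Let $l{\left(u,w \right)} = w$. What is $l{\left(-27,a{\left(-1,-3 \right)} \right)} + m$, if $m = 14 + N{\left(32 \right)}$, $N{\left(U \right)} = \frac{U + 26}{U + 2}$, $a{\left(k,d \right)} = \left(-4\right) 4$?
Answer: $- \frac{5}{17} \approx -0.29412$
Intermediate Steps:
$a{\left(k,d \right)} = -16$
$N{\left(U \right)} = \frac{26 + U}{2 + U}$
$m = \frac{267}{17}$ ($m = 14 + \frac{26 + 32}{2 + 32} = 14 + \frac{1}{34} \cdot 58 = 14 + \frac{29}{17} = \frac{267}{17} \approx 15.706$)
$l{\left(-27,a{\left(-1,-3 \right)} \right)} + m = -16 + \frac{267}{17} = - \frac{5}{17}$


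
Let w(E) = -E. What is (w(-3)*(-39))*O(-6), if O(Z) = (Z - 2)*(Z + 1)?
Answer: -4680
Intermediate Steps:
O(Z) = (1 + Z)*(-2 + Z) (O(Z) = (-2 + Z)*(1 + Z) = (1 + Z)*(-2 + Z))
(w(-3)*(-39))*O(-6) = (-1*(-3)*(-39))*(-2 + (-6)² - 1*(-6)) = (3*(-39))*(-2 + 36 + 6) = -117*40 = -4680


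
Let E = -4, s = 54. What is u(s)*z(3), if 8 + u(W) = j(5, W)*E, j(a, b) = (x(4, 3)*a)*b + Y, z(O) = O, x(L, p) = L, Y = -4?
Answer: -12936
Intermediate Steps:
j(a, b) = -4 + 4*a*b (j(a, b) = (4*a)*b - 4 = 4*a*b - 4 = -4 + 4*a*b)
u(W) = 8 - 80*W (u(W) = -8 + (-4 + 4*5*W)*(-4) = -8 + (-4 + 20*W)*(-4) = -8 + (16 - 80*W) = 8 - 80*W)
u(s)*z(3) = (8 - 80*54)*3 = (8 - 4320)*3 = -4312*3 = -12936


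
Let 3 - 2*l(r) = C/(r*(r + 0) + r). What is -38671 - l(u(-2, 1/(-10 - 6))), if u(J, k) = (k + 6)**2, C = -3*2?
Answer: -6478496871841/167522050 ≈ -38673.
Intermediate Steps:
C = -6
u(J, k) = (6 + k)**2
l(r) = 3/2 + 3/(r + r**2) (l(r) = 3/2 - (-6)/(2*(r*(r + 0) + r)) = 3/2 - (-6)/(2*(r*r + r)) = 3/2 - (-6)/(2*(r**2 + r)) = 3/2 - (-6)/(2*(r + r**2)) = 3/2 - (-3)/(r + r**2) = 3/2 + 3/(r + r**2))
-38671 - l(u(-2, 1/(-10 - 6))) = -38671 - 3*(2 + (6 + 1/(-10 - 6))**2 + ((6 + 1/(-10 - 6))**2)**2)/(2*((6 + 1/(-10 - 6))**2)*(1 + (6 + 1/(-10 - 6))**2)) = -38671 - 3*(2 + (6 + 1/(-16))**2 + ((6 + 1/(-16))**2)**2)/(2*((6 + 1/(-16))**2)*(1 + (6 + 1/(-16))**2)) = -38671 - 3*(2 + (6 - 1/16)**2 + ((6 - 1/16)**2)**2)/(2*((6 - 1/16)**2)*(1 + (6 - 1/16)**2)) = -38671 - 3*(2 + (95/16)**2 + ((95/16)**2)**2)/(2*((95/16)**2)*(1 + (95/16)**2)) = -38671 - 3*(2 + 9025/256 + (9025/256)**2)/(2*9025/256*(1 + 9025/256)) = -38671 - 3*256*(2 + 9025/256 + 81450625/65536)/(2*9025*9281/256) = -38671 - 3*256*256*83892097/(2*9025*9281*65536) = -38671 - 1*251676291/167522050 = -38671 - 251676291/167522050 = -6478496871841/167522050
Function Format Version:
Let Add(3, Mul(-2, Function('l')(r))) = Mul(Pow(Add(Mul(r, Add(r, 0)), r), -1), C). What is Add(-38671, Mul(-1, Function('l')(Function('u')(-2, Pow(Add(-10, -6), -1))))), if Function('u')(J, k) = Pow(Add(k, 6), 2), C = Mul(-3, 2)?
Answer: Rational(-6478496871841, 167522050) ≈ -38673.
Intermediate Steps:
C = -6
Function('u')(J, k) = Pow(Add(6, k), 2)
Function('l')(r) = Add(Rational(3, 2), Mul(3, Pow(Add(r, Pow(r, 2)), -1))) (Function('l')(r) = Add(Rational(3, 2), Mul(Rational(-1, 2), Mul(Pow(Add(Mul(r, Add(r, 0)), r), -1), -6))) = Add(Rational(3, 2), Mul(Rational(-1, 2), Mul(Pow(Add(Mul(r, r), r), -1), -6))) = Add(Rational(3, 2), Mul(Rational(-1, 2), Mul(Pow(Add(Pow(r, 2), r), -1), -6))) = Add(Rational(3, 2), Mul(Rational(-1, 2), Mul(Pow(Add(r, Pow(r, 2)), -1), -6))) = Add(Rational(3, 2), Mul(Rational(-1, 2), Mul(-6, Pow(Add(r, Pow(r, 2)), -1)))) = Add(Rational(3, 2), Mul(3, Pow(Add(r, Pow(r, 2)), -1))))
Add(-38671, Mul(-1, Function('l')(Function('u')(-2, Pow(Add(-10, -6), -1))))) = Add(-38671, Mul(-1, Mul(Rational(3, 2), Pow(Pow(Add(6, Pow(Add(-10, -6), -1)), 2), -1), Pow(Add(1, Pow(Add(6, Pow(Add(-10, -6), -1)), 2)), -1), Add(2, Pow(Add(6, Pow(Add(-10, -6), -1)), 2), Pow(Pow(Add(6, Pow(Add(-10, -6), -1)), 2), 2))))) = Add(-38671, Mul(-1, Mul(Rational(3, 2), Pow(Pow(Add(6, Pow(-16, -1)), 2), -1), Pow(Add(1, Pow(Add(6, Pow(-16, -1)), 2)), -1), Add(2, Pow(Add(6, Pow(-16, -1)), 2), Pow(Pow(Add(6, Pow(-16, -1)), 2), 2))))) = Add(-38671, Mul(-1, Mul(Rational(3, 2), Pow(Pow(Add(6, Rational(-1, 16)), 2), -1), Pow(Add(1, Pow(Add(6, Rational(-1, 16)), 2)), -1), Add(2, Pow(Add(6, Rational(-1, 16)), 2), Pow(Pow(Add(6, Rational(-1, 16)), 2), 2))))) = Add(-38671, Mul(-1, Mul(Rational(3, 2), Pow(Pow(Rational(95, 16), 2), -1), Pow(Add(1, Pow(Rational(95, 16), 2)), -1), Add(2, Pow(Rational(95, 16), 2), Pow(Pow(Rational(95, 16), 2), 2))))) = Add(-38671, Mul(-1, Mul(Rational(3, 2), Pow(Rational(9025, 256), -1), Pow(Add(1, Rational(9025, 256)), -1), Add(2, Rational(9025, 256), Pow(Rational(9025, 256), 2))))) = Add(-38671, Mul(-1, Mul(Rational(3, 2), Rational(256, 9025), Pow(Rational(9281, 256), -1), Add(2, Rational(9025, 256), Rational(81450625, 65536))))) = Add(-38671, Mul(-1, Mul(Rational(3, 2), Rational(256, 9025), Rational(256, 9281), Rational(83892097, 65536)))) = Add(-38671, Mul(-1, Rational(251676291, 167522050))) = Add(-38671, Rational(-251676291, 167522050)) = Rational(-6478496871841, 167522050)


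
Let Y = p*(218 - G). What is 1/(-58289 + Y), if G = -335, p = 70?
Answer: -1/19579 ≈ -5.1075e-5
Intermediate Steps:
Y = 38710 (Y = 70*(218 - 1*(-335)) = 70*(218 + 335) = 70*553 = 38710)
1/(-58289 + Y) = 1/(-58289 + 38710) = 1/(-19579) = -1/19579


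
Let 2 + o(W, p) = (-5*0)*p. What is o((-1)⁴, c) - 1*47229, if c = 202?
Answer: -47231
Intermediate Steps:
o(W, p) = -2 (o(W, p) = -2 + (-5*0)*p = -2 + 0*p = -2 + 0 = -2)
o((-1)⁴, c) - 1*47229 = -2 - 1*47229 = -2 - 47229 = -47231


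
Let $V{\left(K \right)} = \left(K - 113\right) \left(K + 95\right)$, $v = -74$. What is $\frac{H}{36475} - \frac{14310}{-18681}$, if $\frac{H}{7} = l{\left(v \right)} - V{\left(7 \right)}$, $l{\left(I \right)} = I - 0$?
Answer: $\frac{642044432}{227129825} \approx 2.8268$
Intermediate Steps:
$l{\left(I \right)} = I$ ($l{\left(I \right)} = I + 0 = I$)
$V{\left(K \right)} = \left(-113 + K\right) \left(95 + K\right)$
$H = 75166$ ($H = 7 \left(-74 - \left(-10735 + 7^{2} - 126\right)\right) = 7 \left(-74 - \left(-10735 + 49 - 126\right)\right) = 7 \left(-74 - -10812\right) = 7 \left(-74 + 10812\right) = 7 \cdot 10738 = 75166$)
$\frac{H}{36475} - \frac{14310}{-18681} = \frac{75166}{36475} - \frac{14310}{-18681} = 75166 \cdot \frac{1}{36475} - - \frac{4770}{6227} = \frac{75166}{36475} + \frac{4770}{6227} = \frac{642044432}{227129825}$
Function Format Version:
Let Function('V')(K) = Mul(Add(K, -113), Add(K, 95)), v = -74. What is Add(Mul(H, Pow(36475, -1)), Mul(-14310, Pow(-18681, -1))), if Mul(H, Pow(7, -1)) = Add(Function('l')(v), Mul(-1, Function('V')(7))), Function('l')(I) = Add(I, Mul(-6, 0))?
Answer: Rational(642044432, 227129825) ≈ 2.8268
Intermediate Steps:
Function('l')(I) = I (Function('l')(I) = Add(I, 0) = I)
Function('V')(K) = Mul(Add(-113, K), Add(95, K))
H = 75166 (H = Mul(7, Add(-74, Mul(-1, Add(-10735, Pow(7, 2), Mul(-18, 7))))) = Mul(7, Add(-74, Mul(-1, Add(-10735, 49, -126)))) = Mul(7, Add(-74, Mul(-1, -10812))) = Mul(7, Add(-74, 10812)) = Mul(7, 10738) = 75166)
Add(Mul(H, Pow(36475, -1)), Mul(-14310, Pow(-18681, -1))) = Add(Mul(75166, Pow(36475, -1)), Mul(-14310, Pow(-18681, -1))) = Add(Mul(75166, Rational(1, 36475)), Mul(-14310, Rational(-1, 18681))) = Add(Rational(75166, 36475), Rational(4770, 6227)) = Rational(642044432, 227129825)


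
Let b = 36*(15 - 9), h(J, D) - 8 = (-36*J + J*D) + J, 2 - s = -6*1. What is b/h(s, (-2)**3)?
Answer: -9/14 ≈ -0.64286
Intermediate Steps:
s = 8 (s = 2 - (-6) = 2 - 1*(-6) = 2 + 6 = 8)
h(J, D) = 8 - 35*J + D*J (h(J, D) = 8 + ((-36*J + J*D) + J) = 8 + ((-36*J + D*J) + J) = 8 + (-35*J + D*J) = 8 - 35*J + D*J)
b = 216 (b = 36*6 = 216)
b/h(s, (-2)**3) = 216/(8 - 35*8 + (-2)**3*8) = 216/(8 - 280 - 8*8) = 216/(8 - 280 - 64) = 216/(-336) = 216*(-1/336) = -9/14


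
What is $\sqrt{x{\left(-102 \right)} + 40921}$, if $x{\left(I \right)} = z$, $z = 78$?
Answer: $\sqrt{40999} \approx 202.48$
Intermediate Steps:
$x{\left(I \right)} = 78$
$\sqrt{x{\left(-102 \right)} + 40921} = \sqrt{78 + 40921} = \sqrt{40999}$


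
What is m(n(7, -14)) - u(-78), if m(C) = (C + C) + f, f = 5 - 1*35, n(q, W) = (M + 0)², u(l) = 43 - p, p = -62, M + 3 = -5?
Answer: -7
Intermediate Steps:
M = -8 (M = -3 - 5 = -8)
u(l) = 105 (u(l) = 43 - 1*(-62) = 43 + 62 = 105)
n(q, W) = 64 (n(q, W) = (-8 + 0)² = (-8)² = 64)
f = -30 (f = 5 - 35 = -30)
m(C) = -30 + 2*C (m(C) = (C + C) - 30 = 2*C - 30 = -30 + 2*C)
m(n(7, -14)) - u(-78) = (-30 + 2*64) - 1*105 = (-30 + 128) - 105 = 98 - 105 = -7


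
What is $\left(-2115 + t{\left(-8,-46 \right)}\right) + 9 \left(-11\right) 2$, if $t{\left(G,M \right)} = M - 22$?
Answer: $-2381$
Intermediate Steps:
$t{\left(G,M \right)} = -22 + M$
$\left(-2115 + t{\left(-8,-46 \right)}\right) + 9 \left(-11\right) 2 = \left(-2115 - 68\right) + 9 \left(-11\right) 2 = \left(-2115 - 68\right) - 198 = -2183 - 198 = -2381$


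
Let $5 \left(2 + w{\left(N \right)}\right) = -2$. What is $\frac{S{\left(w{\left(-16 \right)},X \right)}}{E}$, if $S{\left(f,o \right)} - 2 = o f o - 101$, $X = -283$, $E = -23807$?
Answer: $\frac{961563}{119035} \approx 8.078$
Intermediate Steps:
$w{\left(N \right)} = - \frac{12}{5}$ ($w{\left(N \right)} = -2 + \frac{1}{5} \left(-2\right) = -2 - \frac{2}{5} = - \frac{12}{5}$)
$S{\left(f,o \right)} = -99 + f o^{2}$ ($S{\left(f,o \right)} = 2 + \left(o f o - 101\right) = 2 + \left(f o o - 101\right) = 2 + \left(f o^{2} - 101\right) = 2 + \left(-101 + f o^{2}\right) = -99 + f o^{2}$)
$\frac{S{\left(w{\left(-16 \right)},X \right)}}{E} = \frac{-99 - \frac{12 \left(-283\right)^{2}}{5}}{-23807} = \left(-99 - \frac{961068}{5}\right) \left(- \frac{1}{23807}\right) = \left(- \frac{961563}{5}\right) \left(- \frac{1}{23807}\right) = \frac{961563}{119035}$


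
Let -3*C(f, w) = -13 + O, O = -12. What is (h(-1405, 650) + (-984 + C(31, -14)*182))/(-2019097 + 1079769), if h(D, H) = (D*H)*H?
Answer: 890417951/1408992 ≈ 631.95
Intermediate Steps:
C(f, w) = 25/3 (C(f, w) = -(-13 - 12)/3 = -1/3*(-25) = 25/3)
h(D, H) = D*H**2
(h(-1405, 650) + (-984 + C(31, -14)*182))/(-2019097 + 1079769) = (-1405*650**2 + (-984 + (25/3)*182))/(-2019097 + 1079769) = (-1405*422500 + (-984 + 4550/3))/(-939328) = (-593612500 + 1598/3)*(-1/939328) = -1780835902/3*(-1/939328) = 890417951/1408992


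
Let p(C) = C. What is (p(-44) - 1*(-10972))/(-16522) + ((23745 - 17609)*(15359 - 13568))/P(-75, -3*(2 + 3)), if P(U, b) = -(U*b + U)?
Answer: -15131770756/1445675 ≈ -10467.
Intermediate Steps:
P(U, b) = -U - U*b (P(U, b) = -(U + U*b) = -U - U*b)
(p(-44) - 1*(-10972))/(-16522) + ((23745 - 17609)*(15359 - 13568))/P(-75, -3*(2 + 3)) = (-44 - 1*(-10972))/(-16522) + ((23745 - 17609)*(15359 - 13568))/((-1*(-75)*(1 - 3*(2 + 3)))) = (-44 + 10972)*(-1/16522) + (6136*1791)/((-1*(-75)*(1 - 3*5))) = 10928*(-1/16522) + 10989576/((-1*(-75)*(1 - 15))) = -5464/8261 + 10989576/((-1*(-75)*(-14))) = -5464/8261 + 10989576/(-1050) = -5464/8261 + 10989576*(-1/1050) = -5464/8261 - 1831596/175 = -15131770756/1445675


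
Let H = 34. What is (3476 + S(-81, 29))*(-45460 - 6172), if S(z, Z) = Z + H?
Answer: -182725648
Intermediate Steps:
S(z, Z) = 34 + Z (S(z, Z) = Z + 34 = 34 + Z)
(3476 + S(-81, 29))*(-45460 - 6172) = (3476 + (34 + 29))*(-45460 - 6172) = (3476 + 63)*(-51632) = 3539*(-51632) = -182725648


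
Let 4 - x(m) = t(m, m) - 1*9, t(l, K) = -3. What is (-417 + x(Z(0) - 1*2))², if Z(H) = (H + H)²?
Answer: 160801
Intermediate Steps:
Z(H) = 4*H² (Z(H) = (2*H)² = 4*H²)
x(m) = 16 (x(m) = 4 - (-3 - 1*9) = 4 - (-3 - 9) = 4 - 1*(-12) = 4 + 12 = 16)
(-417 + x(Z(0) - 1*2))² = (-417 + 16)² = (-401)² = 160801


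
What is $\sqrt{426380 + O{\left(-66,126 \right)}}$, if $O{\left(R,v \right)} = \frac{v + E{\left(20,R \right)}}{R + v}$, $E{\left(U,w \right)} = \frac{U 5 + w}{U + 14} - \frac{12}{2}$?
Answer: $\frac{\sqrt{383743815}}{30} \approx 652.98$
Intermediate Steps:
$E{\left(U,w \right)} = -6 + \frac{w + 5 U}{14 + U}$ ($E{\left(U,w \right)} = \frac{5 U + w}{14 + U} - 6 = \frac{w + 5 U}{14 + U} - 6 = -6 + \frac{w + 5 U}{14 + U}$)
$O{\left(R,v \right)} = \frac{- \frac{52}{17} + v + \frac{R}{34}}{R + v}$ ($O{\left(R,v \right)} = \frac{v + \frac{-84 + R - 20}{14 + 20}}{R + v} = \frac{v + \frac{-84 + R - 20}{34}}{R + v} = \frac{v + \frac{-104 + R}{34}}{R + v} = \frac{v + \left(- \frac{52}{17} + \frac{R}{34}\right)}{R + v} = \frac{- \frac{52}{17} + v + \frac{R}{34}}{R + v}$)
$\sqrt{426380 + O{\left(-66,126 \right)}} = \sqrt{426380 + \frac{- \frac{52}{17} + 126 + \frac{1}{34} \left(-66\right)}{-66 + 126}} = \sqrt{426380 + \frac{- \frac{52}{17} + 126 - \frac{33}{17}}{60}} = \sqrt{426380 + \frac{1}{60} \cdot 121} = \sqrt{426380 + \frac{121}{60}} = \sqrt{\frac{25582921}{60}} = \frac{\sqrt{383743815}}{30}$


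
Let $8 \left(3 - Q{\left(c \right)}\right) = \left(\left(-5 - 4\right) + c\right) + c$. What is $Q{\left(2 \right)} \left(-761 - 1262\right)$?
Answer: $- \frac{58667}{8} \approx -7333.4$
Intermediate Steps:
$Q{\left(c \right)} = \frac{33}{8} - \frac{c}{4}$ ($Q{\left(c \right)} = 3 - \frac{\left(\left(-5 - 4\right) + c\right) + c}{8} = 3 - \frac{\left(-9 + c\right) + c}{8} = 3 - \frac{-9 + 2 c}{8} = 3 - \left(- \frac{9}{8} + \frac{c}{4}\right) = \frac{33}{8} - \frac{c}{4}$)
$Q{\left(2 \right)} \left(-761 - 1262\right) = \left(\frac{33}{8} - \frac{1}{2}\right) \left(-761 - 1262\right) = \left(\frac{33}{8} - \frac{1}{2}\right) \left(-2023\right) = \frac{29}{8} \left(-2023\right) = - \frac{58667}{8}$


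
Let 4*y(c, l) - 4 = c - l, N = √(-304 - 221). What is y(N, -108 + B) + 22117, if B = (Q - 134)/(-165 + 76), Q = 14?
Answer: 1970875/89 + 5*I*√21/4 ≈ 22145.0 + 5.7282*I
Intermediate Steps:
B = 120/89 (B = (14 - 134)/(-165 + 76) = -120/(-89) = -120*(-1/89) = 120/89 ≈ 1.3483)
N = 5*I*√21 (N = √(-525) = 5*I*√21 ≈ 22.913*I)
y(c, l) = 1 - l/4 + c/4 (y(c, l) = 1 + (c - l)/4 = 1 + (-l/4 + c/4) = 1 - l/4 + c/4)
y(N, -108 + B) + 22117 = (1 - (-108 + 120/89)/4 + (5*I*√21)/4) + 22117 = (1 - ¼*(-9492/89) + 5*I*√21/4) + 22117 = (1 + 2373/89 + 5*I*√21/4) + 22117 = (2462/89 + 5*I*√21/4) + 22117 = 1970875/89 + 5*I*√21/4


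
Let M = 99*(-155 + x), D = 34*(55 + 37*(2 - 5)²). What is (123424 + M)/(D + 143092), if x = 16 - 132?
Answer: 96595/156284 ≈ 0.61807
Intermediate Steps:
x = -116
D = 13192 (D = 34*(55 + 37*(-3)²) = 34*(55 + 37*9) = 34*(55 + 333) = 34*388 = 13192)
M = -26829 (M = 99*(-155 - 116) = 99*(-271) = -26829)
(123424 + M)/(D + 143092) = (123424 - 26829)/(13192 + 143092) = 96595/156284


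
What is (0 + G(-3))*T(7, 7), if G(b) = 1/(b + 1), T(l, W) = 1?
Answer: -½ ≈ -0.50000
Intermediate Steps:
G(b) = 1/(1 + b)
(0 + G(-3))*T(7, 7) = (0 + 1/(1 - 3))*1 = (0 + 1/(-2))*1 = (0 - ½)*1 = -½*1 = -½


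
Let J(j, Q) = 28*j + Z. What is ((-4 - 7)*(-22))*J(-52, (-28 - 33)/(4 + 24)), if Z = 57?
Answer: -338558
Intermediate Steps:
J(j, Q) = 57 + 28*j (J(j, Q) = 28*j + 57 = 57 + 28*j)
((-4 - 7)*(-22))*J(-52, (-28 - 33)/(4 + 24)) = ((-4 - 7)*(-22))*(57 + 28*(-52)) = (-11*(-22))*(57 - 1456) = 242*(-1399) = -338558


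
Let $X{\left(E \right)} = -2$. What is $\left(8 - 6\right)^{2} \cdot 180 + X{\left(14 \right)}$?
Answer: $718$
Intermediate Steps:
$\left(8 - 6\right)^{2} \cdot 180 + X{\left(14 \right)} = \left(8 - 6\right)^{2} \cdot 180 - 2 = 2^{2} \cdot 180 - 2 = 4 \cdot 180 - 2 = 720 - 2 = 718$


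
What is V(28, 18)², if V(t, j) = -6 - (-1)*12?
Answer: 36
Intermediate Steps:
V(t, j) = 6 (V(t, j) = -6 - 1*(-12) = -6 + 12 = 6)
V(28, 18)² = 6² = 36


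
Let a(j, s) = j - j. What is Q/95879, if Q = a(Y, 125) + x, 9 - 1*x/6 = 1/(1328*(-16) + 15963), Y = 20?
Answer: 285396/506720515 ≈ 0.00056322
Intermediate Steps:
a(j, s) = 0
x = 285396/5285 (x = 54 - 6/(1328*(-16) + 15963) = 54 - 6/(-21248 + 15963) = 54 - 6/(-5285) = 54 - 6*(-1/5285) = 54 + 6/5285 = 285396/5285 ≈ 54.001)
Q = 285396/5285 (Q = 0 + 285396/5285 = 285396/5285 ≈ 54.001)
Q/95879 = (285396/5285)/95879 = (285396/5285)*(1/95879) = 285396/506720515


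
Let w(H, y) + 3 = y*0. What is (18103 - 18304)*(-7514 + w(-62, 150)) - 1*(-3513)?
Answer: 1514430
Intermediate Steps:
w(H, y) = -3 (w(H, y) = -3 + y*0 = -3 + 0 = -3)
(18103 - 18304)*(-7514 + w(-62, 150)) - 1*(-3513) = (18103 - 18304)*(-7514 - 3) - 1*(-3513) = -201*(-7517) + 3513 = 1510917 + 3513 = 1514430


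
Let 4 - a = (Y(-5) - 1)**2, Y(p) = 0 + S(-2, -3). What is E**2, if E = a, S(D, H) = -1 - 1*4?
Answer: 1024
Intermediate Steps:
S(D, H) = -5 (S(D, H) = -1 - 4 = -5)
Y(p) = -5 (Y(p) = 0 - 5 = -5)
a = -32 (a = 4 - (-5 - 1)**2 = 4 - 1*(-6)**2 = 4 - 1*36 = 4 - 36 = -32)
E = -32
E**2 = (-32)**2 = 1024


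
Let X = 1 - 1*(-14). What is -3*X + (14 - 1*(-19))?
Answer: -12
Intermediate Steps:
X = 15 (X = 1 + 14 = 15)
-3*X + (14 - 1*(-19)) = -3*15 + (14 - 1*(-19)) = -45 + (14 + 19) = -45 + 33 = -12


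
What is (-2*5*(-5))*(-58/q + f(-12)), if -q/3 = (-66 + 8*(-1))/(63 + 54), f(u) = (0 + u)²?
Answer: 209850/37 ≈ 5671.6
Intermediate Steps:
f(u) = u²
q = 74/39 (q = -3*(-66 + 8*(-1))/(63 + 54) = -3*(-66 - 8)/117 = -(-222)/117 = -3*(-74/117) = 74/39 ≈ 1.8974)
(-2*5*(-5))*(-58/q + f(-12)) = (-2*5*(-5))*(-58/74/39 + (-12)²) = (-10*(-5))*(-58*39/74 + 144) = 50*(-1131/37 + 144) = 50*(4197/37) = 209850/37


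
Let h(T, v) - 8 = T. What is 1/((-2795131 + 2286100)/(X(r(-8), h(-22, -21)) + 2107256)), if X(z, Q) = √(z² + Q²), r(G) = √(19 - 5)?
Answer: -2107256/509031 - √210/509031 ≈ -4.1398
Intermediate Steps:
h(T, v) = 8 + T
r(G) = √14
X(z, Q) = √(Q² + z²)
1/((-2795131 + 2286100)/(X(r(-8), h(-22, -21)) + 2107256)) = 1/((-2795131 + 2286100)/(√((8 - 22)² + (√14)²) + 2107256)) = 1/(-509031/(√((-14)² + 14) + 2107256)) = 1/(-509031/(√(196 + 14) + 2107256)) = 1/(-509031/(√210 + 2107256)) = 1/(-509031/(2107256 + √210)) = -2107256/509031 - √210/509031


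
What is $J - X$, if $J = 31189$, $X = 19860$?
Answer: $11329$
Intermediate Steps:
$J - X = 31189 - 19860 = 11329$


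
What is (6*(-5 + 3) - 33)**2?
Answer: 2025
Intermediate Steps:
(6*(-5 + 3) - 33)**2 = (6*(-2) - 33)**2 = (-12 - 33)**2 = (-45)**2 = 2025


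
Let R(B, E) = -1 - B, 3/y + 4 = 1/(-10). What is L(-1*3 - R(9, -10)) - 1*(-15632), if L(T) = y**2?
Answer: 26278292/1681 ≈ 15633.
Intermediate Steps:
y = -30/41 (y = 3/(-4 + 1/(-10)) = 3/(-4 - 1/10) = 3/(-41/10) = 3*(-10/41) = -30/41 ≈ -0.73171)
L(T) = 900/1681 (L(T) = (-30/41)**2 = 900/1681)
L(-1*3 - R(9, -10)) - 1*(-15632) = 900/1681 - 1*(-15632) = 900/1681 + 15632 = 26278292/1681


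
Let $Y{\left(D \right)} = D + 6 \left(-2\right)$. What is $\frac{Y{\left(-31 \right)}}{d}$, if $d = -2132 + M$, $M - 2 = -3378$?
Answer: $\frac{43}{5508} \approx 0.0078068$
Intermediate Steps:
$M = -3376$ ($M = 2 - 3378 = -3376$)
$Y{\left(D \right)} = -12 + D$ ($Y{\left(D \right)} = D - 12 = -12 + D$)
$d = -5508$ ($d = -2132 - 3376 = -5508$)
$\frac{Y{\left(-31 \right)}}{d} = \frac{-12 - 31}{-5508} = \left(-43\right) \left(- \frac{1}{5508}\right) = \frac{43}{5508}$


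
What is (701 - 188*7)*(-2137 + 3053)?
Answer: -563340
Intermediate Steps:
(701 - 188*7)*(-2137 + 3053) = (701 - 1316)*916 = -615*916 = -563340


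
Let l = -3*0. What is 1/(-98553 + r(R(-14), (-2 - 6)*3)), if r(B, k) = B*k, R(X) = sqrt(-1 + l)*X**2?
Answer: -4693/463562925 + 32*I/66223275 ≈ -1.0124e-5 + 4.8321e-7*I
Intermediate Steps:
l = 0
R(X) = I*X**2 (R(X) = sqrt(-1 + 0)*X**2 = sqrt(-1)*X**2 = I*X**2)
1/(-98553 + r(R(-14), (-2 - 6)*3)) = 1/(-98553 + (I*(-14)**2)*((-2 - 6)*3)) = 1/(-98553 + (I*196)*(-8*3)) = 1/(-98553 + (196*I)*(-24)) = 1/(-98553 - 4704*I) = (-98553 + 4704*I)/9734821425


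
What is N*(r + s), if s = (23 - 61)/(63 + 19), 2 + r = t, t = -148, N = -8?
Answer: 49352/41 ≈ 1203.7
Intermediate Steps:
r = -150 (r = -2 - 148 = -150)
s = -19/41 (s = -38/82 = -38*1/82 = -19/41 ≈ -0.46341)
N*(r + s) = -8*(-150 - 19/41) = -8*(-6169/41) = 49352/41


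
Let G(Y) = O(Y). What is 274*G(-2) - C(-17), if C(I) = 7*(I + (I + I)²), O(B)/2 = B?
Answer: -9069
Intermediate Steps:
O(B) = 2*B
G(Y) = 2*Y
C(I) = 7*I + 28*I² (C(I) = 7*(I + (2*I)²) = 7*(I + 4*I²) = 7*I + 28*I²)
274*G(-2) - C(-17) = 274*(2*(-2)) - 7*(-17)*(1 + 4*(-17)) = 274*(-4) - 7*(-17)*(1 - 68) = -1096 - 7*(-17)*(-67) = -1096 - 1*7973 = -1096 - 7973 = -9069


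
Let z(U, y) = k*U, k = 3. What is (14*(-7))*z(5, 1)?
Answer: -1470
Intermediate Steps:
z(U, y) = 3*U
(14*(-7))*z(5, 1) = (14*(-7))*(3*5) = -98*15 = -1470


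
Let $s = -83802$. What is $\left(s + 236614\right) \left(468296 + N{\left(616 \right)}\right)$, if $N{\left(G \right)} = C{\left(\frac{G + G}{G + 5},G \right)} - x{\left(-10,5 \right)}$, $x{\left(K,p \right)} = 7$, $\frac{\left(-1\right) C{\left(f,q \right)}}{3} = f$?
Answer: $\frac{644033422604}{9} \approx 7.1559 \cdot 10^{10}$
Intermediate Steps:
$C{\left(f,q \right)} = - 3 f$
$N{\left(G \right)} = -7 - \frac{6 G}{5 + G}$ ($N{\left(G \right)} = - 3 \frac{G + G}{G + 5} - 7 = - 3 \frac{2 G}{5 + G} - 7 = - \frac{6 G}{5 + G} - 7 = -7 - \frac{6 G}{5 + G}$)
$\left(s + 236614\right) \left(468296 + N{\left(616 \right)}\right) = \left(-83802 + 236614\right) \left(468296 + \frac{-35 - 8008}{5 + 616}\right) = 152812 \left(468296 + \frac{-35 - 8008}{621}\right) = 152812 \left(468296 + \frac{1}{621} \left(-8043\right)\right) = 152812 \left(468296 - \frac{2681}{207}\right) = 152812 \cdot \frac{96934591}{207} = \frac{644033422604}{9}$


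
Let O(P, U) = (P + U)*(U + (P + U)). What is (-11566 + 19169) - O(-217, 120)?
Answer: 9834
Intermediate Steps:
O(P, U) = (P + U)*(P + 2*U)
(-11566 + 19169) - O(-217, 120) = (-11566 + 19169) - ((-217)² + 2*120² + 3*(-217)*120) = 7603 - (47089 + 2*14400 - 78120) = 7603 - (47089 + 28800 - 78120) = 7603 - 1*(-2231) = 7603 + 2231 = 9834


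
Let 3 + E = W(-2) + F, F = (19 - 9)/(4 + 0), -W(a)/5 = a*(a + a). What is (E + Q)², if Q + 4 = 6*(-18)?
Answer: 93025/4 ≈ 23256.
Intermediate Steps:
W(a) = -10*a² (W(a) = -5*a*(a + a) = -5*a*2*a = -10*a²)
F = 5/2 (F = 10/4 = 10*(¼) = 5/2 ≈ 2.5000)
Q = -112 (Q = -4 + 6*(-18) = -4 - 108 = -112)
E = -81/2 (E = -3 + (-10*(-2)² + 5/2) = -3 + (-10*4 + 5/2) = -3 + (-40 + 5/2) = -3 - 75/2 = -81/2 ≈ -40.500)
(E + Q)² = (-81/2 - 112)² = (-305/2)² = 93025/4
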